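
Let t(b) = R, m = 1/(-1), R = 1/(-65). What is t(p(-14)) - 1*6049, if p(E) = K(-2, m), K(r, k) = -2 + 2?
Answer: -393186/65 ≈ -6049.0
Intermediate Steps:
R = -1/65 ≈ -0.015385
m = -1
K(r, k) = 0
p(E) = 0
t(b) = -1/65
t(p(-14)) - 1*6049 = -1/65 - 1*6049 = -1/65 - 6049 = -393186/65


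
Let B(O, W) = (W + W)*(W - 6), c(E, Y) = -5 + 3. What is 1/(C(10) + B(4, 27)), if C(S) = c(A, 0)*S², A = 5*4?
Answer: 1/934 ≈ 0.0010707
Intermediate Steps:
A = 20
c(E, Y) = -2
B(O, W) = 2*W*(-6 + W) (B(O, W) = (2*W)*(-6 + W) = 2*W*(-6 + W))
C(S) = -2*S²
1/(C(10) + B(4, 27)) = 1/(-2*10² + 2*27*(-6 + 27)) = 1/(-2*100 + 2*27*21) = 1/(-200 + 1134) = 1/934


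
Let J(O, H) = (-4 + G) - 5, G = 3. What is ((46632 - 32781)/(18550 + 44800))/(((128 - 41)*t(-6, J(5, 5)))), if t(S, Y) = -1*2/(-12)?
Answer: 13851/918575 ≈ 0.015079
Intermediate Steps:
J(O, H) = -6 (J(O, H) = (-4 + 3) - 5 = -1 - 5 = -6)
t(S, Y) = ⅙ (t(S, Y) = -2*(-1/12) = ⅙)
((46632 - 32781)/(18550 + 44800))/(((128 - 41)*t(-6, J(5, 5)))) = ((46632 - 32781)/(18550 + 44800))/(((128 - 41)*(⅙))) = (13851/63350)/((87*(⅙))) = (13851*(1/63350))/(29/2) = (13851/63350)*(2/29) = 13851/918575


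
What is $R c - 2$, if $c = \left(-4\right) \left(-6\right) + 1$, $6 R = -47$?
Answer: $- \frac{1187}{6} \approx -197.83$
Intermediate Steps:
$R = - \frac{47}{6}$ ($R = \frac{1}{6} \left(-47\right) = - \frac{47}{6} \approx -7.8333$)
$c = 25$ ($c = 24 + 1 = 25$)
$R c - 2 = \left(- \frac{47}{6}\right) 25 - 2 = - \frac{1175}{6} - 2 = - \frac{1187}{6}$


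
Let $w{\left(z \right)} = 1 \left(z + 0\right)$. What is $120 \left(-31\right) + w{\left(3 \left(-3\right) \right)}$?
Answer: $-3729$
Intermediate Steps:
$w{\left(z \right)} = z$ ($w{\left(z \right)} = 1 z = z$)
$120 \left(-31\right) + w{\left(3 \left(-3\right) \right)} = 120 \left(-31\right) + 3 \left(-3\right) = -3720 - 9 = -3729$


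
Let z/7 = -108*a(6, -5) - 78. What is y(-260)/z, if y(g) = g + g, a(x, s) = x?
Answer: 260/2541 ≈ 0.10232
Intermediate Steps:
y(g) = 2*g
z = -5082 (z = 7*(-108*6 - 78) = 7*(-648 - 78) = 7*(-726) = -5082)
y(-260)/z = (2*(-260))/(-5082) = -520*(-1/5082) = 260/2541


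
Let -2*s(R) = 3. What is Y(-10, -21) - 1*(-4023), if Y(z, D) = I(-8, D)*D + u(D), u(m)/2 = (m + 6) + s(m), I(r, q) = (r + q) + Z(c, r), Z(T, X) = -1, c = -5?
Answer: 4620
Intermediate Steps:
I(r, q) = -1 + q + r (I(r, q) = (r + q) - 1 = (q + r) - 1 = -1 + q + r)
s(R) = -3/2 (s(R) = -1/2*3 = -3/2)
u(m) = 9 + 2*m (u(m) = 2*((m + 6) - 3/2) = 2*((6 + m) - 3/2) = 2*(9/2 + m) = 9 + 2*m)
Y(z, D) = 9 + 2*D + D*(-9 + D) (Y(z, D) = (-1 + D - 8)*D + (9 + 2*D) = (-9 + D)*D + (9 + 2*D) = D*(-9 + D) + (9 + 2*D) = 9 + 2*D + D*(-9 + D))
Y(-10, -21) - 1*(-4023) = (9 + (-21)**2 - 7*(-21)) - 1*(-4023) = (9 + 441 + 147) + 4023 = 597 + 4023 = 4620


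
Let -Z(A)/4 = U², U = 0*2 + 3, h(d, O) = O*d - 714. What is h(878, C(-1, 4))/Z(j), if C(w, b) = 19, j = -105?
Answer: -3992/9 ≈ -443.56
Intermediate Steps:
h(d, O) = -714 + O*d
U = 3 (U = 0 + 3 = 3)
Z(A) = -36 (Z(A) = -4*3² = -4*9 = -36)
h(878, C(-1, 4))/Z(j) = (-714 + 19*878)/(-36) = (-714 + 16682)*(-1/36) = 15968*(-1/36) = -3992/9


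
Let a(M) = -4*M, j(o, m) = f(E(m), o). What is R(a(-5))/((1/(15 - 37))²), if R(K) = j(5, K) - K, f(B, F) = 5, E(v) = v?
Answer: -7260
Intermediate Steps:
j(o, m) = 5
R(K) = 5 - K
R(a(-5))/((1/(15 - 37))²) = (5 - (-4)*(-5))/((1/(15 - 37))²) = (5 - 1*20)/((1/(-22))²) = (5 - 20)/((-1/22)²) = -15/1/484 = -15*484 = -7260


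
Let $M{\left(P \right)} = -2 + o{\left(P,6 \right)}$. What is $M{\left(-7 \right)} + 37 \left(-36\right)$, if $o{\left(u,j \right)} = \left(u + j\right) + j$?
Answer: $-1329$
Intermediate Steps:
$o{\left(u,j \right)} = u + 2 j$ ($o{\left(u,j \right)} = \left(j + u\right) + j = u + 2 j$)
$M{\left(P \right)} = 10 + P$ ($M{\left(P \right)} = -2 + \left(P + 2 \cdot 6\right) = -2 + \left(P + 12\right) = -2 + \left(12 + P\right) = 10 + P$)
$M{\left(-7 \right)} + 37 \left(-36\right) = \left(10 - 7\right) + 37 \left(-36\right) = 3 - 1332 = -1329$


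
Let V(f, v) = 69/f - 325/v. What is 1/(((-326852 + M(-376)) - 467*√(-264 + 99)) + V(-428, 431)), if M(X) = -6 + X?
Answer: -11135294669908268/3645081710675946950641 + 15891282892208*I*√165/3645081710675946950641 ≈ -3.0549e-6 + 5.6001e-8*I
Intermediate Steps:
V(f, v) = -325/v + 69/f
1/(((-326852 + M(-376)) - 467*√(-264 + 99)) + V(-428, 431)) = 1/(((-326852 + (-6 - 376)) - 467*√(-264 + 99)) + (-325/431 + 69/(-428))) = 1/(((-326852 - 382) - 467*I*√165) + (-325*1/431 + 69*(-1/428))) = 1/((-327234 - 467*I*√165) + (-325/431 - 69/428)) = 1/((-327234 - 467*I*√165) - 168839/184468) = 1/(-60364370351/184468 - 467*I*√165)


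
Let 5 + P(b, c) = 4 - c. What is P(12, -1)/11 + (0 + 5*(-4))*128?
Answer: -2560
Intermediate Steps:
P(b, c) = -1 - c (P(b, c) = -5 + (4 - c) = -1 - c)
P(12, -1)/11 + (0 + 5*(-4))*128 = (-1 - 1*(-1))/11 + (0 + 5*(-4))*128 = (-1 + 1)*(1/11) + (0 - 20)*128 = 0*(1/11) - 20*128 = 0 - 2560 = -2560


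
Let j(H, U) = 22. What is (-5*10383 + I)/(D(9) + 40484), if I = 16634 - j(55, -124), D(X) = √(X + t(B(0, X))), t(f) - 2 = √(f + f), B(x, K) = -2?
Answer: -2342404309277637740/2686171017203520029 - 2858413304*I/2686171017203520029 + 57860001711235*√(11 + 2*I)/2686171017203520029 + 70606*I*√(11 + 2*I)/2686171017203520029 ≈ -0.87195 + 6.467e-6*I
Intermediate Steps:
t(f) = 2 + √2*√f (t(f) = 2 + √(f + f) = 2 + √(2*f) = 2 + √2*√f)
D(X) = √(2 + X + 2*I) (D(X) = √(X + (2 + √2*√(-2))) = √(X + (2 + √2*(I*√2))) = √(X + (2 + 2*I)) = √(2 + X + 2*I))
I = 16612 (I = 16634 - 1*22 = 16634 - 22 = 16612)
(-5*10383 + I)/(D(9) + 40484) = (-5*10383 + 16612)/(√(2 + 9 + 2*I) + 40484) = (-51915 + 16612)/(√(11 + 2*I) + 40484) = -35303/(40484 + √(11 + 2*I))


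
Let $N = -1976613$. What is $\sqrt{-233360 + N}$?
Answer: $i \sqrt{2209973} \approx 1486.6 i$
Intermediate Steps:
$\sqrt{-233360 + N} = \sqrt{-233360 - 1976613} = \sqrt{-2209973} = i \sqrt{2209973}$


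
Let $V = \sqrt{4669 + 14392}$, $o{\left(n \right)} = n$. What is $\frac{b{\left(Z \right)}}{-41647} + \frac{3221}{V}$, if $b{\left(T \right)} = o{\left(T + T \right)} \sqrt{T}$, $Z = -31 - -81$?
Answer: $- \frac{500 \sqrt{2}}{41647} + \frac{3221 \sqrt{389}}{2723} \approx 23.313$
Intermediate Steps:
$Z = 50$ ($Z = -31 + 81 = 50$)
$V = 7 \sqrt{389}$ ($V = \sqrt{19061} = 7 \sqrt{389} \approx 138.06$)
$b{\left(T \right)} = 2 T^{\frac{3}{2}}$ ($b{\left(T \right)} = \left(T + T\right) \sqrt{T} = 2 T \sqrt{T} = 2 T^{\frac{3}{2}}$)
$\frac{b{\left(Z \right)}}{-41647} + \frac{3221}{V} = \frac{2 \cdot 50^{\frac{3}{2}}}{-41647} + \frac{3221}{7 \sqrt{389}} = 2 \cdot 250 \sqrt{2} \left(- \frac{1}{41647}\right) + 3221 \frac{\sqrt{389}}{2723} = 500 \sqrt{2} \left(- \frac{1}{41647}\right) + \frac{3221 \sqrt{389}}{2723} = - \frac{500 \sqrt{2}}{41647} + \frac{3221 \sqrt{389}}{2723}$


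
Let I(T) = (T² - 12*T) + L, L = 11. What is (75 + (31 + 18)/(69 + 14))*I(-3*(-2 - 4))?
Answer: 746606/83 ≈ 8995.3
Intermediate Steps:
I(T) = 11 + T² - 12*T (I(T) = (T² - 12*T) + 11 = 11 + T² - 12*T)
(75 + (31 + 18)/(69 + 14))*I(-3*(-2 - 4)) = (75 + (31 + 18)/(69 + 14))*(11 + (-3*(-2 - 4))² - (-36)*(-2 - 4)) = (75 + 49/83)*(11 + (-3*(-6))² - (-36)*(-6)) = (75 + 49*(1/83))*(11 + 18² - 12*18) = (75 + 49/83)*(11 + 324 - 216) = (6274/83)*119 = 746606/83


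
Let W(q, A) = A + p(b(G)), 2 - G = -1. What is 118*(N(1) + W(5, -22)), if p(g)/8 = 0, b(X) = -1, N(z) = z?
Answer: -2478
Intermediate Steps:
G = 3 (G = 2 - 1*(-1) = 2 + 1 = 3)
p(g) = 0 (p(g) = 8*0 = 0)
W(q, A) = A (W(q, A) = A + 0 = A)
118*(N(1) + W(5, -22)) = 118*(1 - 22) = 118*(-21) = -2478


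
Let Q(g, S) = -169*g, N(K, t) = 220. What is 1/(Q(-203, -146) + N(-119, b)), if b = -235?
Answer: 1/34527 ≈ 2.8963e-5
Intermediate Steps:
1/(Q(-203, -146) + N(-119, b)) = 1/(-169*(-203) + 220) = 1/(34307 + 220) = 1/34527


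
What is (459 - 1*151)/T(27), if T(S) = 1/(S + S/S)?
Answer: 8624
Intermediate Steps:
T(S) = 1/(1 + S) (T(S) = 1/(S + 1) = 1/(1 + S))
(459 - 1*151)/T(27) = (459 - 1*151)/(1/(1 + 27)) = (459 - 151)/(1/28) = 308/(1/28) = 308*28 = 8624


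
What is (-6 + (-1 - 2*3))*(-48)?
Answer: 624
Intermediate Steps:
(-6 + (-1 - 2*3))*(-48) = (-6 + (-1 - 6))*(-48) = (-6 - 7)*(-48) = -13*(-48) = 624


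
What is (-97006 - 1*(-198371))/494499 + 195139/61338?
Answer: 34237855577/10110526554 ≈ 3.3864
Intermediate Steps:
(-97006 - 1*(-198371))/494499 + 195139/61338 = (-97006 + 198371)*(1/494499) + 195139*(1/61338) = 101365*(1/494499) + 195139/61338 = 101365/494499 + 195139/61338 = 34237855577/10110526554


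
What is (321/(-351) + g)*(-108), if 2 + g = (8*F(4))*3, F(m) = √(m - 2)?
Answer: 4092/13 - 2592*√2 ≈ -3350.9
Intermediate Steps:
F(m) = √(-2 + m)
g = -2 + 24*√2 (g = -2 + (8*√(-2 + 4))*3 = -2 + (8*√2)*3 = -2 + 24*√2 ≈ 31.941)
(321/(-351) + g)*(-108) = (321/(-351) + (-2 + 24*√2))*(-108) = (321*(-1/351) + (-2 + 24*√2))*(-108) = (-107/117 + (-2 + 24*√2))*(-108) = (-341/117 + 24*√2)*(-108) = 4092/13 - 2592*√2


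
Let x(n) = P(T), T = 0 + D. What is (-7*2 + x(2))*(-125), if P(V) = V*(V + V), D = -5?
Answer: -4500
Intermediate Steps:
T = -5 (T = 0 - 5 = -5)
P(V) = 2*V² (P(V) = V*(2*V) = 2*V²)
x(n) = 50 (x(n) = 2*(-5)² = 2*25 = 50)
(-7*2 + x(2))*(-125) = (-7*2 + 50)*(-125) = (-14 + 50)*(-125) = 36*(-125) = -4500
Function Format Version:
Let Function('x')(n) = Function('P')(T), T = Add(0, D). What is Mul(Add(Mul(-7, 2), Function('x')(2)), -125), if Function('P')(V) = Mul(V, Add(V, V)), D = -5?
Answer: -4500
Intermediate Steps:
T = -5 (T = Add(0, -5) = -5)
Function('P')(V) = Mul(2, Pow(V, 2)) (Function('P')(V) = Mul(V, Mul(2, V)) = Mul(2, Pow(V, 2)))
Function('x')(n) = 50 (Function('x')(n) = Mul(2, Pow(-5, 2)) = Mul(2, 25) = 50)
Mul(Add(Mul(-7, 2), Function('x')(2)), -125) = Mul(Add(Mul(-7, 2), 50), -125) = Mul(Add(-14, 50), -125) = Mul(36, -125) = -4500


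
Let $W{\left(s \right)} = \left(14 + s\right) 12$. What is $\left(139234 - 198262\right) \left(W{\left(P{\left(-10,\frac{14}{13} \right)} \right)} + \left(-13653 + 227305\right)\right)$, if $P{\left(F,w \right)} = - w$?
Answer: $- \frac{164067853776}{13} \approx -1.2621 \cdot 10^{10}$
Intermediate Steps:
$W{\left(s \right)} = 168 + 12 s$
$\left(139234 - 198262\right) \left(W{\left(P{\left(-10,\frac{14}{13} \right)} \right)} + \left(-13653 + 227305\right)\right) = \left(139234 - 198262\right) \left(\left(168 + 12 \left(- \frac{14}{13}\right)\right) + \left(-13653 + 227305\right)\right) = - 59028 \left(\left(168 + 12 \left(- \frac{14}{13}\right)\right) + 213652\right) = - 59028 \left(\left(168 - \frac{168}{13}\right) + 213652\right) = - 59028 \left(\frac{2016}{13} + 213652\right) = \left(-59028\right) \frac{2779492}{13} = - \frac{164067853776}{13}$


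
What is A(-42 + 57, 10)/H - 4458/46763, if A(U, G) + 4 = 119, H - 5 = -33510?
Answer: -30948607/313358863 ≈ -0.098764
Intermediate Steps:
H = -33505 (H = 5 - 33510 = -33505)
A(U, G) = 115 (A(U, G) = -4 + 119 = 115)
A(-42 + 57, 10)/H - 4458/46763 = 115/(-33505) - 4458/46763 = 115*(-1/33505) - 4458*1/46763 = -23/6701 - 4458/46763 = -30948607/313358863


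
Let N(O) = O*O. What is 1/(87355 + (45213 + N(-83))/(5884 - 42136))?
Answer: 18126/1583370679 ≈ 1.1448e-5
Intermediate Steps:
N(O) = O**2
1/(87355 + (45213 + N(-83))/(5884 - 42136)) = 1/(87355 + (45213 + (-83)**2)/(5884 - 42136)) = 1/(87355 + (45213 + 6889)/(-36252)) = 1/(87355 + 52102*(-1/36252)) = 1/(87355 - 26051/18126) = 1/(1583370679/18126) = 18126/1583370679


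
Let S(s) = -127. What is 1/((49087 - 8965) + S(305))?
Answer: 1/39995 ≈ 2.5003e-5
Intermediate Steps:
1/((49087 - 8965) + S(305)) = 1/((49087 - 8965) - 127) = 1/(40122 - 127) = 1/39995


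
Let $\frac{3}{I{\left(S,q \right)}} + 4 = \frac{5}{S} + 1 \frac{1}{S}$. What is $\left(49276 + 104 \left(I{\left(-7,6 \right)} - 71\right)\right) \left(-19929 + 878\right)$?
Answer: $- \frac{13546632672}{17} \approx -7.9686 \cdot 10^{8}$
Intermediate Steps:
$I{\left(S,q \right)} = \frac{3}{-4 + \frac{6}{S}}$ ($I{\left(S,q \right)} = \frac{3}{-4 + \left(\frac{5}{S} + 1 \frac{1}{S}\right)} = \frac{3}{-4 + \left(\frac{5}{S} + \frac{1}{S}\right)} = \frac{3}{-4 + \frac{6}{S}}$)
$\left(49276 + 104 \left(I{\left(-7,6 \right)} - 71\right)\right) \left(-19929 + 878\right) = \left(49276 + 104 \left(\left(-3\right) \left(-7\right) \frac{1}{-6 + 4 \left(-7\right)} - 71\right)\right) \left(-19929 + 878\right) = \left(49276 + 104 \left(\left(-3\right) \left(-7\right) \frac{1}{-6 - 28} - 71\right)\right) \left(-19051\right) = \left(49276 + 104 \left(\left(-3\right) \left(-7\right) \frac{1}{-34} - 71\right)\right) \left(-19051\right) = \left(49276 + 104 \left(\left(-3\right) \left(-7\right) \left(- \frac{1}{34}\right) - 71\right)\right) \left(-19051\right) = \left(49276 + 104 \left(- \frac{21}{34} - 71\right)\right) \left(-19051\right) = \left(49276 + 104 \left(- \frac{2435}{34}\right)\right) \left(-19051\right) = \left(49276 - \frac{126620}{17}\right) \left(-19051\right) = \frac{711072}{17} \left(-19051\right) = - \frac{13546632672}{17}$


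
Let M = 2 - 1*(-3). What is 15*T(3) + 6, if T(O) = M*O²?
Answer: 681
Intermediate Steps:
M = 5 (M = 2 + 3 = 5)
T(O) = 5*O²
15*T(3) + 6 = 15*(5*3²) + 6 = 15*(5*9) + 6 = 15*45 + 6 = 675 + 6 = 681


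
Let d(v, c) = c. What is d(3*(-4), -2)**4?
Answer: 16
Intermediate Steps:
d(3*(-4), -2)**4 = (-2)**4 = 16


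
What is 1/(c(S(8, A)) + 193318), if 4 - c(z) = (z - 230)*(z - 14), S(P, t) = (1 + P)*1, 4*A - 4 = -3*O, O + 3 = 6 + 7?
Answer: 1/192217 ≈ 5.2025e-6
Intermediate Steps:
O = 10 (O = -3 + (6 + 7) = -3 + 13 = 10)
A = -13/2 (A = 1 + (-3*10)/4 = 1 + (¼)*(-30) = 1 - 15/2 = -13/2 ≈ -6.5000)
S(P, t) = 1 + P
c(z) = 4 - (-230 + z)*(-14 + z) (c(z) = 4 - (z - 230)*(z - 14) = 4 - (-230 + z)*(-14 + z))
1/(c(S(8, A)) + 193318) = 1/((-3216 - (1 + 8)² + 244*(1 + 8)) + 193318) = 1/((-3216 - 1*9² + 244*9) + 193318) = 1/((-3216 - 1*81 + 2196) + 193318) = 1/((-3216 - 81 + 2196) + 193318) = 1/(-1101 + 193318) = 1/192217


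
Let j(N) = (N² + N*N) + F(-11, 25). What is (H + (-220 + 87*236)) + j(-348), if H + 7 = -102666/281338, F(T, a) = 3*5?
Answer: 36929499899/140669 ≈ 2.6253e+5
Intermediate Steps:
F(T, a) = 15
H = -1036016/140669 (H = -7 - 102666/281338 = -7 - 102666*1/281338 = -7 - 51333/140669 = -1036016/140669 ≈ -7.3649)
j(N) = 15 + 2*N² (j(N) = (N² + N*N) + 15 = (N² + N²) + 15 = 2*N² + 15 = 15 + 2*N²)
(H + (-220 + 87*236)) + j(-348) = (-1036016/140669 + (-220 + 87*236)) + (15 + 2*(-348)²) = (-1036016/140669 + (-220 + 20532)) + (15 + 2*121104) = (-1036016/140669 + 20312) + (15 + 242208) = 2856232712/140669 + 242223 = 36929499899/140669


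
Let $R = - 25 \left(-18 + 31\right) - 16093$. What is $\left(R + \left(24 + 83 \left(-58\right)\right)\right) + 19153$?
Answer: $-2055$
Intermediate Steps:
$R = -16418$ ($R = \left(-25\right) 13 - 16093 = -325 - 16093 = -16418$)
$\left(R + \left(24 + 83 \left(-58\right)\right)\right) + 19153 = \left(-16418 + \left(24 + 83 \left(-58\right)\right)\right) + 19153 = \left(-16418 + \left(24 - 4814\right)\right) + 19153 = \left(-16418 - 4790\right) + 19153 = -21208 + 19153 = -2055$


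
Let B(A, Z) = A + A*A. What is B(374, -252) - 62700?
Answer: 77550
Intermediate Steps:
B(A, Z) = A + A**2
B(374, -252) - 62700 = 374*(1 + 374) - 62700 = 374*375 - 62700 = 140250 - 62700 = 77550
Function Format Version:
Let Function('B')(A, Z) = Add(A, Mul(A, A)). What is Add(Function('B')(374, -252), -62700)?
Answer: 77550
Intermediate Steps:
Function('B')(A, Z) = Add(A, Pow(A, 2))
Add(Function('B')(374, -252), -62700) = Add(Mul(374, Add(1, 374)), -62700) = Add(Mul(374, 375), -62700) = Add(140250, -62700) = 77550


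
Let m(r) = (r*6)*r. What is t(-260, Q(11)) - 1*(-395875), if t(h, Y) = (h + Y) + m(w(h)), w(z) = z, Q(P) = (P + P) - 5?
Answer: 801232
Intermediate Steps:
Q(P) = -5 + 2*P (Q(P) = 2*P - 5 = -5 + 2*P)
m(r) = 6*r² (m(r) = (6*r)*r = 6*r²)
t(h, Y) = Y + h + 6*h² (t(h, Y) = (h + Y) + 6*h² = (Y + h) + 6*h² = Y + h + 6*h²)
t(-260, Q(11)) - 1*(-395875) = ((-5 + 2*11) - 260 + 6*(-260)²) - 1*(-395875) = ((-5 + 22) - 260 + 6*67600) + 395875 = (17 - 260 + 405600) + 395875 = 405357 + 395875 = 801232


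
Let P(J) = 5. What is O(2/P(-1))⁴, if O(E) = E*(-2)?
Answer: 256/625 ≈ 0.40960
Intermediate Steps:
O(E) = -2*E
O(2/P(-1))⁴ = (-4/5)⁴ = (-2*⅖)⁴ = (-⅘)⁴ = 256/625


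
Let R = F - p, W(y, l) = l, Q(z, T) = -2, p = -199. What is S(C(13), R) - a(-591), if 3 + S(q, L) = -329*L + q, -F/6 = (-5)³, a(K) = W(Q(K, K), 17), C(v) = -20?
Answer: -312261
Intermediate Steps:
a(K) = 17
F = 750 (F = -6*(-5)³ = -6*(-125) = 750)
R = 949 (R = 750 - 1*(-199) = 750 + 199 = 949)
S(q, L) = -3 + q - 329*L (S(q, L) = -3 + (-329*L + q) = -3 + (q - 329*L) = -3 + q - 329*L)
S(C(13), R) - a(-591) = (-3 - 20 - 329*949) - 1*17 = (-3 - 20 - 312221) - 17 = -312244 - 17 = -312261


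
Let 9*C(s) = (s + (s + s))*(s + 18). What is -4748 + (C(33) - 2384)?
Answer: -6571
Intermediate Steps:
C(s) = s*(18 + s)/3 (C(s) = ((s + (s + s))*(s + 18))/9 = ((s + 2*s)*(18 + s))/9 = ((3*s)*(18 + s))/9 = (3*s*(18 + s))/9 = s*(18 + s)/3)
-4748 + (C(33) - 2384) = -4748 + ((1/3)*33*(18 + 33) - 2384) = -4748 + ((1/3)*33*51 - 2384) = -4748 + (561 - 2384) = -4748 - 1823 = -6571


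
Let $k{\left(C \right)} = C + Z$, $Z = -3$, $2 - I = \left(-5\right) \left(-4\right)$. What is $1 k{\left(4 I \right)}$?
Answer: $-75$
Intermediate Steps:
$I = -18$ ($I = 2 - \left(-5\right) \left(-4\right) = 2 - 20 = -18$)
$k{\left(C \right)} = -3 + C$ ($k{\left(C \right)} = C - 3 = -3 + C$)
$1 k{\left(4 I \right)} = 1 \left(-3 + 4 \left(-18\right)\right) = 1 \left(-3 - 72\right) = 1 \left(-75\right) = -75$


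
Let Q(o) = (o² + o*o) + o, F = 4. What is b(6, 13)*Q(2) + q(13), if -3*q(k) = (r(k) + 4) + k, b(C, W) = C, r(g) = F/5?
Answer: 811/15 ≈ 54.067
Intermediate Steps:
r(g) = ⅘ (r(g) = 4/5 = 4*(⅕) = ⅘)
Q(o) = o + 2*o² (Q(o) = (o² + o²) + o = 2*o² + o = o + 2*o²)
q(k) = -8/5 - k/3 (q(k) = -((⅘ + 4) + k)/3 = -(24/5 + k)/3 = -8/5 - k/3)
b(6, 13)*Q(2) + q(13) = 6*(2*(1 + 2*2)) + (-8/5 - ⅓*13) = 6*(2*(1 + 4)) + (-8/5 - 13/3) = 6*(2*5) - 89/15 = 6*10 - 89/15 = 60 - 89/15 = 811/15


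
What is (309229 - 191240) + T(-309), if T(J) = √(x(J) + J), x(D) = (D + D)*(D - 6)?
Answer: 117989 + √194361 ≈ 1.1843e+5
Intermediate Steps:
x(D) = 2*D*(-6 + D) (x(D) = (2*D)*(-6 + D) = 2*D*(-6 + D))
T(J) = √(J + 2*J*(-6 + J)) (T(J) = √(2*J*(-6 + J) + J) = √(J + 2*J*(-6 + J)))
(309229 - 191240) + T(-309) = (309229 - 191240) + √(-309*(-11 + 2*(-309))) = 117989 + √(-309*(-11 - 618)) = 117989 + √(-309*(-629)) = 117989 + √194361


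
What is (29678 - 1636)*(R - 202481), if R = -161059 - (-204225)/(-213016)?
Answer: -1085786812968165/106508 ≈ -1.0194e+10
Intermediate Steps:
R = -34308348169/213016 (R = -161059 - (-204225)*(-1)/213016 = -161059 - 1*204225/213016 = -161059 - 204225/213016 = -34308348169/213016 ≈ -1.6106e+5)
(29678 - 1636)*(R - 202481) = (29678 - 1636)*(-34308348169/213016 - 202481) = 28042*(-77440040865/213016) = -1085786812968165/106508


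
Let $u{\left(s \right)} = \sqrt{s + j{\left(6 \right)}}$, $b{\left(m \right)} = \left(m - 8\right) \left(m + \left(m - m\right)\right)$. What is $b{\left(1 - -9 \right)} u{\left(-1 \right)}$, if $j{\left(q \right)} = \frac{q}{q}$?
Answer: $0$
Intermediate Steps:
$j{\left(q \right)} = 1$
$b{\left(m \right)} = m \left(-8 + m\right)$ ($b{\left(m \right)} = \left(-8 + m\right) \left(m + 0\right) = \left(-8 + m\right) m = m \left(-8 + m\right)$)
$u{\left(s \right)} = \sqrt{1 + s}$ ($u{\left(s \right)} = \sqrt{s + 1} = \sqrt{1 + s}$)
$b{\left(1 - -9 \right)} u{\left(-1 \right)} = \left(1 - -9\right) \left(-8 + \left(1 - -9\right)\right) \sqrt{1 - 1} = \left(1 + 9\right) \left(-8 + \left(1 + 9\right)\right) \sqrt{0} = 10 \left(-8 + 10\right) 0 = 10 \cdot 2 \cdot 0 = 20 \cdot 0 = 0$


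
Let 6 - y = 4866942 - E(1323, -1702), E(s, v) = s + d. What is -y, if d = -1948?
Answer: 4867561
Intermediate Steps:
E(s, v) = -1948 + s (E(s, v) = s - 1948 = -1948 + s)
y = -4867561 (y = 6 - (4866942 - (-1948 + 1323)) = 6 - (4866942 - 1*(-625)) = 6 - (4866942 + 625) = 6 - 1*4867567 = 6 - 4867567 = -4867561)
-y = -1*(-4867561) = 4867561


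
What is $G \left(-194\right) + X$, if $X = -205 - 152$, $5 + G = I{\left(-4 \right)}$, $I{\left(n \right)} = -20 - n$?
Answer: $3717$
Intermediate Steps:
$G = -21$ ($G = -5 - 16 = -21$)
$X = -357$
$G \left(-194\right) + X = \left(-21\right) \left(-194\right) - 357 = 4074 - 357 = 3717$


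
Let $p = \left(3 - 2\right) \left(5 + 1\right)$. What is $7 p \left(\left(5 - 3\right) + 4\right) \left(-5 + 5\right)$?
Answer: $0$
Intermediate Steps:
$p = 6$ ($p = 1 \cdot 6 = 6$)
$7 p \left(\left(5 - 3\right) + 4\right) \left(-5 + 5\right) = 7 \cdot 6 \left(\left(5 - 3\right) + 4\right) \left(-5 + 5\right) = 42 \left(\left(5 - 3\right) + 4\right) 0 = 42 \left(2 + 4\right) 0 = 42 \cdot 6 \cdot 0 = 42 \cdot 0 = 0$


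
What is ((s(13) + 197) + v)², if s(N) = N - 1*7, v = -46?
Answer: 24649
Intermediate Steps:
s(N) = -7 + N (s(N) = N - 7 = -7 + N)
((s(13) + 197) + v)² = (((-7 + 13) + 197) - 46)² = ((6 + 197) - 46)² = (203 - 46)² = 157² = 24649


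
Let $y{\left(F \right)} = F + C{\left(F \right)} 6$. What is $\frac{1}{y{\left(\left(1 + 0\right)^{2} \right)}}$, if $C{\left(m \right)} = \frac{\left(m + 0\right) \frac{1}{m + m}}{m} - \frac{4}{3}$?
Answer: $- \frac{1}{4} \approx -0.25$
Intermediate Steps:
$C{\left(m \right)} = - \frac{4}{3} + \frac{1}{2 m}$ ($C{\left(m \right)} = \frac{m \frac{1}{2 m}}{m} - \frac{4}{3} = \frac{1}{2 m} - \frac{4}{3} = - \frac{4}{3} + \frac{1}{2 m}$)
$y{\left(F \right)} = F + \frac{3 - 8 F}{F}$ ($y{\left(F \right)} = F + \frac{3 - 8 F}{6 F} 6 = F + \frac{3 - 8 F}{F}$)
$\frac{1}{y{\left(\left(1 + 0\right)^{2} \right)}} = \frac{1}{-8 + \left(1 + 0\right)^{2} + \frac{3}{\left(1 + 0\right)^{2}}} = \frac{1}{-8 + 1^{2} + \frac{3}{1^{2}}} = \frac{1}{-8 + 1 + \frac{3}{1}} = \frac{1}{-8 + 1 + 3 \cdot 1} = \frac{1}{-8 + 1 + 3} = \frac{1}{-4} = - \frac{1}{4}$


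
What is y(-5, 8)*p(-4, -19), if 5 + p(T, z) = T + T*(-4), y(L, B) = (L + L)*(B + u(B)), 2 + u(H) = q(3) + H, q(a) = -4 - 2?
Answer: -560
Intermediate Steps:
q(a) = -6
u(H) = -8 + H (u(H) = -2 + (-6 + H) = -8 + H)
y(L, B) = 2*L*(-8 + 2*B) (y(L, B) = (L + L)*(B + (-8 + B)) = (2*L)*(-8 + 2*B) = 2*L*(-8 + 2*B))
p(T, z) = -5 - 3*T (p(T, z) = -5 + (T + T*(-4)) = -5 + (T - 4*T) = -5 - 3*T)
y(-5, 8)*p(-4, -19) = (4*(-5)*(-4 + 8))*(-5 - 3*(-4)) = (4*(-5)*4)*(-5 + 12) = -80*7 = -560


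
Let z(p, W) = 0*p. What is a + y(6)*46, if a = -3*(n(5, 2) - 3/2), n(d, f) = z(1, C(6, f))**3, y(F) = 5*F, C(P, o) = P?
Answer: 2769/2 ≈ 1384.5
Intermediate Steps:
z(p, W) = 0
n(d, f) = 0 (n(d, f) = 0**3 = 0)
a = 9/2 (a = -3*(0 - 3/2) = -3*(-3/2) = 9/2 ≈ 4.5000)
a + y(6)*46 = 9/2 + (5*6)*46 = 9/2 + 30*46 = 9/2 + 1380 = 2769/2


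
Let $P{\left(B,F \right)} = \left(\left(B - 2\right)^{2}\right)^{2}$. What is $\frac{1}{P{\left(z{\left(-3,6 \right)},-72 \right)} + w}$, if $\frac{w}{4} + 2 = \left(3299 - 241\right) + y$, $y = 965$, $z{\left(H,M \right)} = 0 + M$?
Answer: $\frac{1}{16340} \approx 6.12 \cdot 10^{-5}$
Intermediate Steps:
$z{\left(H,M \right)} = M$
$P{\left(B,F \right)} = \left(-2 + B\right)^{4}$ ($P{\left(B,F \right)} = \left(\left(-2 + B\right)^{2}\right)^{2} = \left(-2 + B\right)^{4}$)
$w = 16084$ ($w = -8 + 4 \left(\left(3299 - 241\right) + 965\right) = -8 + 4 \left(3058 + 965\right) = -8 + 4 \cdot 4023 = -8 + 16092 = 16084$)
$\frac{1}{P{\left(z{\left(-3,6 \right)},-72 \right)} + w} = \frac{1}{\left(-2 + 6\right)^{4} + 16084} = \frac{1}{4^{4} + 16084} = \frac{1}{256 + 16084} = \frac{1}{16340}$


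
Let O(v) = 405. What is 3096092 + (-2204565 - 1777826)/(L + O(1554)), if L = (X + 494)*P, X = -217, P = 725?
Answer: 623022610769/201230 ≈ 3.0961e+6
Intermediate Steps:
L = 200825 (L = (-217 + 494)*725 = 277*725 = 200825)
3096092 + (-2204565 - 1777826)/(L + O(1554)) = 3096092 + (-2204565 - 1777826)/(200825 + 405) = 3096092 - 3982391/201230 = 623022610769/201230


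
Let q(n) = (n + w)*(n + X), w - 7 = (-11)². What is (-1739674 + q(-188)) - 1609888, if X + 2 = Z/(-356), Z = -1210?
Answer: -297114568/89 ≈ -3.3384e+6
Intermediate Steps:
w = 128 (w = 7 + (-11)² = 7 + 121 = 128)
X = 249/178 (X = -2 - 1210/(-356) = -2 - 1210*(-1/356) = -2 + 605/178 = 249/178 ≈ 1.3989)
q(n) = (128 + n)*(249/178 + n) (q(n) = (n + 128)*(n + 249/178) = (128 + n)*(249/178 + n))
(-1739674 + q(-188)) - 1609888 = (-1739674 + (15936/89 + (-188)² + (23033/178)*(-188))) - 1609888 = (-1739674 + (15936/89 + 35344 - 2165102/89)) - 1609888 = (-1739674 + 996450/89) - 1609888 = -153834536/89 - 1609888 = -297114568/89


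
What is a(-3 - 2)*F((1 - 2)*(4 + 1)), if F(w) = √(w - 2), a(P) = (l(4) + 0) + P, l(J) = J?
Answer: -I*√7 ≈ -2.6458*I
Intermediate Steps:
a(P) = 4 + P (a(P) = (4 + 0) + P = 4 + P)
F(w) = √(-2 + w)
a(-3 - 2)*F((1 - 2)*(4 + 1)) = (4 + (-3 - 2))*√(-2 + (1 - 2)*(4 + 1)) = (4 - 5)*√(-2 - 1*5) = -√(-2 - 5) = -√(-7) = -I*√7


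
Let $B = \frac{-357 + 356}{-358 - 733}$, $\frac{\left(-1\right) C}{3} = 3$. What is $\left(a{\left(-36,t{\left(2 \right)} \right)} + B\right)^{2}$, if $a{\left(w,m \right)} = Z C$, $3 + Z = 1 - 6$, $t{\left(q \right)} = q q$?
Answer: $\frac{6170573809}{1190281} \approx 5184.1$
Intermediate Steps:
$t{\left(q \right)} = q^{2}$
$C = -9$ ($C = \left(-3\right) 3 = -9$)
$Z = -8$ ($Z = -3 + \left(1 - 6\right) = -3 - 5 = -8$)
$B = \frac{1}{1091}$ ($B = - \frac{1}{-1091} = \left(-1\right) \left(- \frac{1}{1091}\right) = \frac{1}{1091} \approx 0.00091659$)
$a{\left(w,m \right)} = 72$ ($a{\left(w,m \right)} = \left(-8\right) \left(-9\right) = 72$)
$\left(a{\left(-36,t{\left(2 \right)} \right)} + B\right)^{2} = \left(72 + \frac{1}{1091}\right)^{2} = \left(\frac{78553}{1091}\right)^{2} = \frac{6170573809}{1190281}$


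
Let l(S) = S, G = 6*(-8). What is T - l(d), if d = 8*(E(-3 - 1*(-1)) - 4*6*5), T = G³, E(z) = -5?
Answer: -109592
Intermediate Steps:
G = -48
T = -110592 (T = (-48)³ = -110592)
d = -1000 (d = 8*(-5 - 4*6*5) = 8*(-5 - 24*5) = 8*(-5 - 120) = 8*(-125) = -1000)
T - l(d) = -110592 - 1*(-1000) = -110592 + 1000 = -109592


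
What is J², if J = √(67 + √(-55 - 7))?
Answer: 67 + I*√62 ≈ 67.0 + 7.874*I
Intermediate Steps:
J = √(67 + I*√62) (J = √(67 + √(-62)) = √(67 + I*√62) ≈ 8.1994 + 0.48016*I)
J² = (√(67 + I*√62))² = 67 + I*√62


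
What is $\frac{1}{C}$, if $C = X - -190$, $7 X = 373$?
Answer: $\frac{7}{1703} \approx 0.0041104$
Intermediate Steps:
$X = \frac{373}{7}$ ($X = \frac{1}{7} \cdot 373 = \frac{373}{7} \approx 53.286$)
$C = \frac{1703}{7}$ ($C = \frac{373}{7} - -190 = \frac{373}{7} + 190 = \frac{1703}{7} \approx 243.29$)
$\frac{1}{C} = \frac{1}{\frac{1703}{7}} = \frac{7}{1703}$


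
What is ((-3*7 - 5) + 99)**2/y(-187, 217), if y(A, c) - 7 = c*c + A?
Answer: 5329/46909 ≈ 0.11360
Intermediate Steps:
y(A, c) = 7 + A + c**2 (y(A, c) = 7 + (c*c + A) = 7 + (c**2 + A) = 7 + (A + c**2) = 7 + A + c**2)
((-3*7 - 5) + 99)**2/y(-187, 217) = ((-3*7 - 5) + 99)**2/(7 - 187 + 217**2) = ((-21 - 5) + 99)**2/(7 - 187 + 47089) = (-26 + 99)**2/46909 = 73**2*(1/46909) = 5329*(1/46909) = 5329/46909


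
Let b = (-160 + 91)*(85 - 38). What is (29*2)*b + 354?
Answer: -187740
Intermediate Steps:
b = -3243 (b = -69*47 = -3243)
(29*2)*b + 354 = (29*2)*(-3243) + 354 = 58*(-3243) + 354 = -188094 + 354 = -187740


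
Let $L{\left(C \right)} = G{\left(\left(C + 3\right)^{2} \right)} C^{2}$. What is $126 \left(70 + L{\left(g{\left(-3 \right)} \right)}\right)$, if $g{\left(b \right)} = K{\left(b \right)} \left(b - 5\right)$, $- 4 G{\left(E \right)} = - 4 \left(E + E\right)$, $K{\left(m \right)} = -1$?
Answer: $1960308$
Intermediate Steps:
$G{\left(E \right)} = 2 E$ ($G{\left(E \right)} = - \frac{\left(-4\right) \left(E + E\right)}{4} = - \frac{\left(-4\right) 2 E}{4} = - \frac{\left(-8\right) E}{4} = 2 E$)
$g{\left(b \right)} = 5 - b$ ($g{\left(b \right)} = - (b - 5) = - (-5 + b) = 5 - b$)
$L{\left(C \right)} = 2 C^{2} \left(3 + C\right)^{2}$ ($L{\left(C \right)} = 2 \left(C + 3\right)^{2} C^{2} = 2 \left(3 + C\right)^{2} C^{2} = 2 C^{2} \left(3 + C\right)^{2}$)
$126 \left(70 + L{\left(g{\left(-3 \right)} \right)}\right) = 126 \left(70 + 2 \left(5 - -3\right)^{2} \left(3 + \left(5 - -3\right)\right)^{2}\right) = 126 \left(70 + 2 \left(5 + 3\right)^{2} \left(3 + \left(5 + 3\right)\right)^{2}\right) = 126 \left(70 + 2 \cdot 8^{2} \left(3 + 8\right)^{2}\right) = 126 \left(70 + 2 \cdot 64 \cdot 11^{2}\right) = 126 \left(70 + 2 \cdot 64 \cdot 121\right) = 126 \left(70 + 15488\right) = 126 \cdot 15558 = 1960308$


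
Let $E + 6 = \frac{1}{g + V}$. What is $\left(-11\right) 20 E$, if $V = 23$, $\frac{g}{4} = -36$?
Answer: $\frac{14540}{11} \approx 1321.8$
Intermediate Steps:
$g = -144$ ($g = 4 \left(-36\right) = -144$)
$E = - \frac{727}{121}$ ($E = -6 + \frac{1}{-144 + 23} = -6 + \frac{1}{-121} = -6 - \frac{1}{121} = - \frac{727}{121} \approx -6.0083$)
$\left(-11\right) 20 E = \left(-11\right) 20 \left(- \frac{727}{121}\right) = \left(-220\right) \left(- \frac{727}{121}\right) = \frac{14540}{11}$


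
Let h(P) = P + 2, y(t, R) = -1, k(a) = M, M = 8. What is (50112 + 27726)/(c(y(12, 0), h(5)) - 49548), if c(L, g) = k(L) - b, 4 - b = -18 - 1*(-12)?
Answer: -38919/24775 ≈ -1.5709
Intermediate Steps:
k(a) = 8
b = 10 (b = 4 - (-18 - 1*(-12)) = 4 - (-18 + 12) = 4 - 1*(-6) = 4 + 6 = 10)
h(P) = 2 + P
c(L, g) = -2 (c(L, g) = 8 - 1*10 = 8 - 10 = -2)
(50112 + 27726)/(c(y(12, 0), h(5)) - 49548) = (50112 + 27726)/(-2 - 49548) = 77838/(-49550) = 77838*(-1/49550) = -38919/24775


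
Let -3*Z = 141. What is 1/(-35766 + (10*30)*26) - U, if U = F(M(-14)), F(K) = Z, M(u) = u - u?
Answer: 1314401/27966 ≈ 47.000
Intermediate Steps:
Z = -47 (Z = -1/3*141 = -47)
M(u) = 0
F(K) = -47
U = -47
1/(-35766 + (10*30)*26) - U = 1/(-35766 + (10*30)*26) - 1*(-47) = 1/(-35766 + 300*26) + 47 = 1/(-35766 + 7800) + 47 = 1/(-27966) + 47 = -1/27966 + 47 = 1314401/27966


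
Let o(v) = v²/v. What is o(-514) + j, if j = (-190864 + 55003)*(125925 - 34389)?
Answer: -12436173010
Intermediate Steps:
o(v) = v
j = -12436172496 (j = -135861*91536 = -12436172496)
o(-514) + j = -514 - 12436172496 = -12436173010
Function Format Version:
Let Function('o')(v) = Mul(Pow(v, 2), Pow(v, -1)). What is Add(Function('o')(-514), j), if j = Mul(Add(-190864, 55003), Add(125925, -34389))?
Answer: -12436173010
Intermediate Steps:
Function('o')(v) = v
j = -12436172496 (j = Mul(-135861, 91536) = -12436172496)
Add(Function('o')(-514), j) = Add(-514, -12436172496) = -12436173010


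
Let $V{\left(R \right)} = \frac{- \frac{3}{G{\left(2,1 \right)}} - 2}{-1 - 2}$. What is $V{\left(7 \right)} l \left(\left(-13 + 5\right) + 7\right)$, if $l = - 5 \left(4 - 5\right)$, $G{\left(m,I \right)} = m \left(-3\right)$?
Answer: $- \frac{5}{2} \approx -2.5$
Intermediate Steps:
$G{\left(m,I \right)} = - 3 m$
$V{\left(R \right)} = \frac{1}{2}$ ($V{\left(R \right)} = \frac{- \frac{3}{\left(-3\right) 2} - 2}{-1 - 2} = \frac{- \frac{3}{-6} - 2}{-3} = \left(\left(-3\right) \left(- \frac{1}{6}\right) - 2\right) \left(- \frac{1}{3}\right) = \left(\frac{1}{2} - 2\right) \left(- \frac{1}{3}\right) = \left(- \frac{3}{2}\right) \left(- \frac{1}{3}\right) = \frac{1}{2}$)
$l = 5$ ($l = \left(-5\right) \left(-1\right) = 5$)
$V{\left(7 \right)} l \left(\left(-13 + 5\right) + 7\right) = \frac{1}{2} \cdot 5 \left(\left(-13 + 5\right) + 7\right) = \frac{5 \left(-8 + 7\right)}{2} = \frac{5}{2} \left(-1\right) = - \frac{5}{2}$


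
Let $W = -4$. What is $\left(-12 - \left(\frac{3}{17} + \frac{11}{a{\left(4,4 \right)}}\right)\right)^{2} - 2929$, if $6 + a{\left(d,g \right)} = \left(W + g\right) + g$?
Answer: $- \frac{3334395}{1156} \approx -2884.4$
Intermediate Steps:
$a{\left(d,g \right)} = -10 + 2 g$ ($a{\left(d,g \right)} = -6 + \left(\left(-4 + g\right) + g\right) = -6 + \left(-4 + 2 g\right) = -10 + 2 g$)
$\left(-12 - \left(\frac{3}{17} + \frac{11}{a{\left(4,4 \right)}}\right)\right)^{2} - 2929 = \left(-12 - \left(\frac{3}{17} + \frac{11}{-10 + 2 \cdot 4}\right)\right)^{2} - 2929 = \left(-12 - \left(\frac{3}{17} + \frac{11}{-10 + 8}\right)\right)^{2} - 2929 = \left(-12 - \left(\frac{3}{17} + \frac{11}{-2}\right)\right)^{2} - 2929 = \left(-12 - - \frac{181}{34}\right)^{2} - 2929 = \left(-12 + \left(\frac{11}{2} - \frac{3}{17}\right)\right)^{2} - 2929 = \left(-12 + \frac{181}{34}\right)^{2} - 2929 = \left(- \frac{227}{34}\right)^{2} - 2929 = \frac{51529}{1156} - 2929 = - \frac{3334395}{1156}$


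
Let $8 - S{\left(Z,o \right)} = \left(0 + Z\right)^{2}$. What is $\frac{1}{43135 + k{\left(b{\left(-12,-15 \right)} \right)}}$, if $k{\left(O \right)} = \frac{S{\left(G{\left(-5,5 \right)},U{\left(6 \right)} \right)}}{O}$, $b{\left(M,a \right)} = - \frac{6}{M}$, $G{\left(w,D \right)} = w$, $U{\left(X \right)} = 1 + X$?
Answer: $\frac{1}{43101} \approx 2.3201 \cdot 10^{-5}$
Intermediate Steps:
$S{\left(Z,o \right)} = 8 - Z^{2}$ ($S{\left(Z,o \right)} = 8 - \left(0 + Z\right)^{2} = 8 - Z^{2}$)
$k{\left(O \right)} = - \frac{17}{O}$ ($k{\left(O \right)} = \frac{8 - \left(-5\right)^{2}}{O} = \frac{8 - 25}{O} = - \frac{17}{O}$)
$\frac{1}{43135 + k{\left(b{\left(-12,-15 \right)} \right)}} = \frac{1}{43135 - \frac{17}{\left(-6\right) \frac{1}{-12}}} = \frac{1}{43135 - \frac{17}{\left(-6\right) \left(- \frac{1}{12}\right)}} = \frac{1}{43135 - 17 \frac{1}{\frac{1}{2}}} = \frac{1}{43135 - 34} = \frac{1}{43101}$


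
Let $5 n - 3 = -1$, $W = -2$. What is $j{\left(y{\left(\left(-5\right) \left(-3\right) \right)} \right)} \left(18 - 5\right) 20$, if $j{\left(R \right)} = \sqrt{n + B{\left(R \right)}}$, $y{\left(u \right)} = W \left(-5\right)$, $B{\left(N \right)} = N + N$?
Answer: $52 \sqrt{510} \approx 1174.3$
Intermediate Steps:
$n = \frac{2}{5}$ ($n = \frac{3}{5} + \frac{1}{5} \left(-1\right) = \frac{3}{5} - \frac{1}{5} = \frac{2}{5} \approx 0.4$)
$B{\left(N \right)} = 2 N$
$y{\left(u \right)} = 10$ ($y{\left(u \right)} = \left(-2\right) \left(-5\right) = 10$)
$j{\left(R \right)} = \sqrt{\frac{2}{5} + 2 R}$
$j{\left(y{\left(\left(-5\right) \left(-3\right) \right)} \right)} \left(18 - 5\right) 20 = \frac{\sqrt{10 + 50 \cdot 10}}{5} \left(18 - 5\right) 20 = \frac{\sqrt{10 + 500}}{5} \left(18 - 5\right) 20 = \frac{\sqrt{510}}{5} \cdot 13 \cdot 20 = \frac{13 \sqrt{510}}{5} \cdot 20 = 52 \sqrt{510}$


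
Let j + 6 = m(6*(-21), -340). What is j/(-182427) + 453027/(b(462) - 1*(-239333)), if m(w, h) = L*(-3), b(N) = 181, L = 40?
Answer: 1312294211/693552706 ≈ 1.8921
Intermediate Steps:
m(w, h) = -120 (m(w, h) = 40*(-3) = -120)
j = -126 (j = -6 - 120 = -126)
j/(-182427) + 453027/(b(462) - 1*(-239333)) = -126/(-182427) + 453027/(181 - 1*(-239333)) = -126*(-1/182427) + 453027/(181 + 239333) = 6/8687 + 453027/239514 = 6/8687 + 453027*(1/239514) = 6/8687 + 151009/79838 = 1312294211/693552706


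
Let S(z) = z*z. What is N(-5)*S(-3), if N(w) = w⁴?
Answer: 5625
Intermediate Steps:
S(z) = z²
N(-5)*S(-3) = (-5)⁴*(-3)² = 625*9 = 5625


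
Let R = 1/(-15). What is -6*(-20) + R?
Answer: 1799/15 ≈ 119.93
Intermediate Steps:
R = -1/15 ≈ -0.066667
-6*(-20) + R = -6*(-20) - 1/15 = 120 - 1/15 = 1799/15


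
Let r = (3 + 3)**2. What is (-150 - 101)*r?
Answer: -9036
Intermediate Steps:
r = 36 (r = 6**2 = 36)
(-150 - 101)*r = (-150 - 101)*36 = -251*36 = -9036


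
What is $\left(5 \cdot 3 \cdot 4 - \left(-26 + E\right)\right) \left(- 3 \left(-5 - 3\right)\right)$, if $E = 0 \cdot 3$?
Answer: $2064$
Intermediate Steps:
$E = 0$
$\left(5 \cdot 3 \cdot 4 - \left(-26 + E\right)\right) \left(- 3 \left(-5 - 3\right)\right) = \left(5 \cdot 3 \cdot 4 + \left(26 - 0\right)\right) \left(- 3 \left(-5 - 3\right)\right) = \left(15 \cdot 4 + \left(26 + 0\right)\right) \left(\left(-3\right) \left(-8\right)\right) = \left(60 + 26\right) 24 = 86 \cdot 24 = 2064$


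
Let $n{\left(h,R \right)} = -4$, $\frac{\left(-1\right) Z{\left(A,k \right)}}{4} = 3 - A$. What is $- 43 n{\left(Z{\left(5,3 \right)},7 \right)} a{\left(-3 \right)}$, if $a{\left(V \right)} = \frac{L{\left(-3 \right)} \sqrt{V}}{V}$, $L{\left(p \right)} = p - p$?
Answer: $0$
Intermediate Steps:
$L{\left(p \right)} = 0$
$Z{\left(A,k \right)} = -12 + 4 A$ ($Z{\left(A,k \right)} = - 4 \left(3 - A\right) = -12 + 4 A$)
$a{\left(V \right)} = 0$ ($a{\left(V \right)} = \frac{0 \sqrt{V}}{V} = \frac{0}{V} = 0$)
$- 43 n{\left(Z{\left(5,3 \right)},7 \right)} a{\left(-3 \right)} = \left(-43\right) \left(-4\right) 0 = 172 \cdot 0 = 0$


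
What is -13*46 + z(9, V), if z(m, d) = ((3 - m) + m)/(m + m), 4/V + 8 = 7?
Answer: -3587/6 ≈ -597.83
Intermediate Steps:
V = -4 (V = 4/(-8 + 7) = 4/(-1) = 4*(-1) = -4)
z(m, d) = 3/(2*m) (z(m, d) = 3/((2*m)) = 3*(1/(2*m)) = 3/(2*m))
-13*46 + z(9, V) = -13*46 + (3/2)/9 = -598 + (3/2)*(1/9) = -598 + 1/6 = -3587/6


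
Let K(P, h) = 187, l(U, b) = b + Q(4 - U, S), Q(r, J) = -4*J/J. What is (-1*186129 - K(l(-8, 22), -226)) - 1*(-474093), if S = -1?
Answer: 287777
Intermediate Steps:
Q(r, J) = -4 (Q(r, J) = -4*1 = -4)
l(U, b) = -4 + b (l(U, b) = b - 4 = -4 + b)
(-1*186129 - K(l(-8, 22), -226)) - 1*(-474093) = (-1*186129 - 1*187) - 1*(-474093) = (-186129 - 187) + 474093 = -186316 + 474093 = 287777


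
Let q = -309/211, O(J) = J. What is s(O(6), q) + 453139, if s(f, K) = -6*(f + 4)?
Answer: 453079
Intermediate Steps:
q = -309/211 (q = -309*1/211 = -309/211 ≈ -1.4645)
s(f, K) = -24 - 6*f (s(f, K) = -6*(4 + f) = -24 - 6*f)
s(O(6), q) + 453139 = (-24 - 6*6) + 453139 = (-24 - 36) + 453139 = -60 + 453139 = 453079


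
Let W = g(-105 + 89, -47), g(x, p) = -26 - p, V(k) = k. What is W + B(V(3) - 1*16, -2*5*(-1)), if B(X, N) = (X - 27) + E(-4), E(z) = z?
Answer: -23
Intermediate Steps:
W = 21 (W = -26 - 1*(-47) = -26 + 47 = 21)
B(X, N) = -31 + X (B(X, N) = (X - 27) - 4 = (-27 + X) - 4 = -31 + X)
W + B(V(3) - 1*16, -2*5*(-1)) = 21 + (-31 + (3 - 1*16)) = 21 + (-31 + (3 - 16)) = 21 + (-31 - 13) = 21 - 44 = -23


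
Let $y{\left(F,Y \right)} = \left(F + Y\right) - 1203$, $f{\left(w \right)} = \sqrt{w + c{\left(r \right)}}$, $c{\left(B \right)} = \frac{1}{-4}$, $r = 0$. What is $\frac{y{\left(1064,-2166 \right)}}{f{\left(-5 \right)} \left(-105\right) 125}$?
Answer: $- \frac{922 i \sqrt{21}}{55125} \approx - 0.076646 i$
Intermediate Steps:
$c{\left(B \right)} = - \frac{1}{4}$
$f{\left(w \right)} = \sqrt{- \frac{1}{4} + w}$ ($f{\left(w \right)} = \sqrt{w - \frac{1}{4}} = \sqrt{- \frac{1}{4} + w}$)
$y{\left(F,Y \right)} = -1203 + F + Y$
$\frac{y{\left(1064,-2166 \right)}}{f{\left(-5 \right)} \left(-105\right) 125} = \frac{-1203 + 1064 - 2166}{\frac{\sqrt{-1 + 4 \left(-5\right)}}{2} \left(-105\right) 125} = - \frac{2305}{\frac{\sqrt{-1 - 20}}{2} \left(-105\right) 125} = - \frac{2305}{\frac{\sqrt{-21}}{2} \left(-105\right) 125} = - \frac{2305}{\frac{i \sqrt{21}}{2} \left(-105\right) 125} = - \frac{2305}{- \frac{105 i \sqrt{21}}{2} \cdot 125} = - \frac{2305}{\left(- \frac{13125}{2}\right) i \sqrt{21}} = - 2305 \frac{2 i \sqrt{21}}{275625} = - \frac{922 i \sqrt{21}}{55125}$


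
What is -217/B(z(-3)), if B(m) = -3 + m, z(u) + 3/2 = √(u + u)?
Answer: 186/5 + 124*I*√6/15 ≈ 37.2 + 20.249*I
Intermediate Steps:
z(u) = -3/2 + √2*√u (z(u) = -3/2 + √(u + u) = -3/2 + √(2*u) = -3/2 + √2*√u)
-217/B(z(-3)) = -217/(-3 + (-3/2 + √2*√(-3))) = -217/(-3 + (-3/2 + √2*(I*√3))) = -217/(-3 + (-3/2 + I*√6)) = -217/(-9/2 + I*√6)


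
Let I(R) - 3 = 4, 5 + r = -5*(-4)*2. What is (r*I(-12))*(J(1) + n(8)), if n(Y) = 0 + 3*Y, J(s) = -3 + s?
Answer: 5390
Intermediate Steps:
r = 35 (r = -5 - 5*(-4)*2 = -5 + 20*2 = -5 + 40 = 35)
n(Y) = 3*Y
I(R) = 7 (I(R) = 3 + 4 = 7)
(r*I(-12))*(J(1) + n(8)) = (35*7)*((-3 + 1) + 3*8) = 245*(-2 + 24) = 245*22 = 5390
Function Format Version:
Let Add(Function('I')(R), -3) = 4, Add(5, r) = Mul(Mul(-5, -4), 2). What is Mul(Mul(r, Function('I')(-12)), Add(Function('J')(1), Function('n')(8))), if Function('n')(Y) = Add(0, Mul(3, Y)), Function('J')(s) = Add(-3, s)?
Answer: 5390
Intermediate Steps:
r = 35 (r = Add(-5, Mul(Mul(-5, -4), 2)) = Add(-5, Mul(20, 2)) = Add(-5, 40) = 35)
Function('n')(Y) = Mul(3, Y)
Function('I')(R) = 7 (Function('I')(R) = Add(3, 4) = 7)
Mul(Mul(r, Function('I')(-12)), Add(Function('J')(1), Function('n')(8))) = Mul(Mul(35, 7), Add(Add(-3, 1), Mul(3, 8))) = Mul(245, Add(-2, 24)) = Mul(245, 22) = 5390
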